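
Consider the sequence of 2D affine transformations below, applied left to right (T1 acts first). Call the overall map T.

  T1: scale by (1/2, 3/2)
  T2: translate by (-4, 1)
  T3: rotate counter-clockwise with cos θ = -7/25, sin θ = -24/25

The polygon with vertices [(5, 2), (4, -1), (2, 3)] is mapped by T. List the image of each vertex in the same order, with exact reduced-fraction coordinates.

T1 scale by (1/2, 3/2): (5, 2) → (5/2, 3); (4, -1) → (2, -3/2); (2, 3) → (1, 9/2)
T2 translate by (-4, 1): (5/2, 3) → (-3/2, 4); (2, -3/2) → (-2, -1/2); (1, 9/2) → (-3, 11/2)
T3 rotate counter-clockwise with cos θ = -7/25, sin θ = -24/25: (-3/2, 4) → (213/50, 8/25); (-2, -1/2) → (2/25, 103/50); (-3, 11/2) → (153/25, 67/50)

image vertices: (213/50, 8/25), (2/25, 103/50), (153/25, 67/50)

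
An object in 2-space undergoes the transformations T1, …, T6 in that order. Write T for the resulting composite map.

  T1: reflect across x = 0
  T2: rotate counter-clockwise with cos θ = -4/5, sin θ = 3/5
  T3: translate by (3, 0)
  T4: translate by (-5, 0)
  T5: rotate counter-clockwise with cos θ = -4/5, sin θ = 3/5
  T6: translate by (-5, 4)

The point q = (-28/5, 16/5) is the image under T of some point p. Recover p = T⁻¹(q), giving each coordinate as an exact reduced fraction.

T1 = [-1 0 0; 0 1 0; 0 0 1]
T2·T1 = [4/5 -3/5 0; -3/5 -4/5 0; 0 0 1]
T3·…·T1 = [4/5 -3/5 3; -3/5 -4/5 0; 0 0 1]
T4·…·T1 = [4/5 -3/5 -2; -3/5 -4/5 0; 0 0 1]
T5·…·T1 = [-7/25 24/25 8/5; 24/25 7/25 -6/5; 0 0 1]
T6·…·T1 = [-7/25 24/25 -17/5; 24/25 7/25 14/5; 0 0 1]
det M = -1; M⁻¹ = [-7/25 24/25 -91/25; 24/25 7/25 62/25; 0 0 1]
M⁻¹ · (-28/5, 16/5)ᵀ = (1, -2)ᵀ

p = (1, -2)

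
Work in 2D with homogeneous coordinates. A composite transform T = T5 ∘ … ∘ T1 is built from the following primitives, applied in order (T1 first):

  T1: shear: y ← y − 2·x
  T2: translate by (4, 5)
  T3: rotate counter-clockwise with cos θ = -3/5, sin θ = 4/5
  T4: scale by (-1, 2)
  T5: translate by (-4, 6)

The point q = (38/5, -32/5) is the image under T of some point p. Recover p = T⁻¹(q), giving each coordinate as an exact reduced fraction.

p = (-2, 4)

T1 = [1 0 0; -2 1 0; 0 0 1]
T2·T1 = [1 0 4; -2 1 5; 0 0 1]
T3·…·T1 = [1 -4/5 -32/5; 2 -3/5 1/5; 0 0 1]
T4·…·T1 = [-1 4/5 32/5; 4 -6/5 2/5; 0 0 1]
T5·…·T1 = [-1 4/5 12/5; 4 -6/5 32/5; 0 0 1]
det M = -2; M⁻¹ = [3/5 2/5 -4; 2 1/2 -8; 0 0 1]
M⁻¹ · (38/5, -32/5)ᵀ = (-2, 4)ᵀ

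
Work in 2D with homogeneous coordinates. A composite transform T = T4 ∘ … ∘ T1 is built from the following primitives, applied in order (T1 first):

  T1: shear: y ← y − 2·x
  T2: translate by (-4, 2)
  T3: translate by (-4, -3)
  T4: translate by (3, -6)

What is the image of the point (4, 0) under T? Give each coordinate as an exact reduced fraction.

T(p) = (-1, -15)

T1 shear: y ← y − 2·x: (4, 0) → (4, -8)
T2 translate by (-4, 2): (4, -8) → (0, -6)
T3 translate by (-4, -3): (0, -6) → (-4, -9)
T4 translate by (3, -6): (-4, -9) → (-1, -15)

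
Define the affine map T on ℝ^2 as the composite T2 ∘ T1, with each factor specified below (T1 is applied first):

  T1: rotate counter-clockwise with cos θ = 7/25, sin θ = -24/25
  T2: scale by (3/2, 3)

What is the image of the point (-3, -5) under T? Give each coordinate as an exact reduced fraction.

T(p) = (-423/50, 111/25)

T1 rotate counter-clockwise with cos θ = 7/25, sin θ = -24/25: (-3, -5) → (-141/25, 37/25)
T2 scale by (3/2, 3): (-141/25, 37/25) → (-423/50, 111/25)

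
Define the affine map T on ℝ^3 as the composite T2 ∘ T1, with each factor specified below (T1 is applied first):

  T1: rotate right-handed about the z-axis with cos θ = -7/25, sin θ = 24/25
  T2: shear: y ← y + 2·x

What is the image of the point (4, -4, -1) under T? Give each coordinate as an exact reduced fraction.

T1 rotate right-handed about the z-axis with cos θ = -7/25, sin θ = 24/25: (4, -4, -1) → (68/25, 124/25, -1)
T2 shear: y ← y + 2·x: (68/25, 124/25, -1) → (68/25, 52/5, -1)

T(p) = (68/25, 52/5, -1)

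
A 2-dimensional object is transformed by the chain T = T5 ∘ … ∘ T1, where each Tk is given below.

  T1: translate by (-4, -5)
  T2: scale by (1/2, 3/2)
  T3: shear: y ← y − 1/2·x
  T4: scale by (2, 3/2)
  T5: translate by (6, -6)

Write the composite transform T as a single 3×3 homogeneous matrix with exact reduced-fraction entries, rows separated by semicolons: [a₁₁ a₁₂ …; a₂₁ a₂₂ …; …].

T = [1 0 2; -3/8 9/4 -63/4; 0 0 1]

T1 = [1 0 -4; 0 1 -5; 0 0 1]
T2·T1 = [1/2 0 -2; 0 3/2 -15/2; 0 0 1]
T3·…·T1 = [1/2 0 -2; -1/4 3/2 -13/2; 0 0 1]
T4·…·T1 = [1 0 -4; -3/8 9/4 -39/4; 0 0 1]
T5·…·T1 = [1 0 2; -3/8 9/4 -63/4; 0 0 1]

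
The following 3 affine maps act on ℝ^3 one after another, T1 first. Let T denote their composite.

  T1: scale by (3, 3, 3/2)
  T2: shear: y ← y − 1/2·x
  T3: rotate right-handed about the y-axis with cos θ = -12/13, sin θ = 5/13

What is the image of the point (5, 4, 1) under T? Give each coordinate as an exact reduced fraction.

T(p) = (-345/26, 9/2, -93/13)

T1 scale by (3, 3, 3/2): (5, 4, 1) → (15, 12, 3/2)
T2 shear: y ← y − 1/2·x: (15, 12, 3/2) → (15, 9/2, 3/2)
T3 rotate right-handed about the y-axis with cos θ = -12/13, sin θ = 5/13: (15, 9/2, 3/2) → (-345/26, 9/2, -93/13)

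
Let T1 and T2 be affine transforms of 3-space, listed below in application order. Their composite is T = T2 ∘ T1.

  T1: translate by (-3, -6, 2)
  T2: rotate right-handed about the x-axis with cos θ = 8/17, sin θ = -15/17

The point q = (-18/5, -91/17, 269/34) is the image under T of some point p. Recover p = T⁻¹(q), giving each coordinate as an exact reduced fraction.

T1 = [1 0 0 -3; 0 1 0 -6; 0 0 1 2; 0 0 0 1]
T2·T1 = [1 0 0 -3; 0 8/17 15/17 -18/17; 0 -15/17 8/17 106/17; 0 0 0 1]
det M = 1; M⁻¹ = [1 0 0 3; 0 8/17 -15/17 6; 0 15/17 8/17 -2; 0 0 0 1]
M⁻¹ · (-18/5, -91/17, 269/34)ᵀ = (-3/5, -7/2, -3)ᵀ

p = (-3/5, -7/2, -3)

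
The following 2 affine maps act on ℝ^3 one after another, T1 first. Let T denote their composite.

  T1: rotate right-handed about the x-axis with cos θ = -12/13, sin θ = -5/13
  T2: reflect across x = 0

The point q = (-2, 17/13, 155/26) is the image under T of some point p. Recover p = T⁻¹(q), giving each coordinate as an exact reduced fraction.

p = (2, -7/2, -5)

T1 = [1 0 0 0; 0 -12/13 5/13 0; 0 -5/13 -12/13 0; 0 0 0 1]
T2·T1 = [-1 0 0 0; 0 -12/13 5/13 0; 0 -5/13 -12/13 0; 0 0 0 1]
det M = -1; M⁻¹ = [-1 0 0 0; 0 -12/13 -5/13 0; 0 5/13 -12/13 0; 0 0 0 1]
M⁻¹ · (-2, 17/13, 155/26)ᵀ = (2, -7/2, -5)ᵀ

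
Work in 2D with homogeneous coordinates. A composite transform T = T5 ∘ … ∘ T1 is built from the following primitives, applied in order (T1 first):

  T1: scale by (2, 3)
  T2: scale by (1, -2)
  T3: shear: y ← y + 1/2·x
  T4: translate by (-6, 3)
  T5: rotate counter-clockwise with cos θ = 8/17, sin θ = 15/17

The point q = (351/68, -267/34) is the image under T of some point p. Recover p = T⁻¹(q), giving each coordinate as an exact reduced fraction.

p = (3/4, 2)

T1 = [2 0 0; 0 3 0; 0 0 1]
T2·T1 = [2 0 0; 0 -6 0; 0 0 1]
T3·…·T1 = [2 0 0; 1 -6 0; 0 0 1]
T4·…·T1 = [2 0 -6; 1 -6 3; 0 0 1]
T5·…·T1 = [1/17 90/17 -93/17; 38/17 -48/17 -66/17; 0 0 1]
det M = -12; M⁻¹ = [4/17 15/34 3; 19/102 -1/204 1; 0 0 1]
M⁻¹ · (351/68, -267/34)ᵀ = (3/4, 2)ᵀ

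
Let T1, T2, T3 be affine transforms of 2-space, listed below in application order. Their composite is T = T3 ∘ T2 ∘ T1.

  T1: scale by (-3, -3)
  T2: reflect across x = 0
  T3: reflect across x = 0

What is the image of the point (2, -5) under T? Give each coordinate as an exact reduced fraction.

T(p) = (-6, 15)

T1 scale by (-3, -3): (2, -5) → (-6, 15)
T2 reflect across x = 0: (-6, 15) → (6, 15)
T3 reflect across x = 0: (6, 15) → (-6, 15)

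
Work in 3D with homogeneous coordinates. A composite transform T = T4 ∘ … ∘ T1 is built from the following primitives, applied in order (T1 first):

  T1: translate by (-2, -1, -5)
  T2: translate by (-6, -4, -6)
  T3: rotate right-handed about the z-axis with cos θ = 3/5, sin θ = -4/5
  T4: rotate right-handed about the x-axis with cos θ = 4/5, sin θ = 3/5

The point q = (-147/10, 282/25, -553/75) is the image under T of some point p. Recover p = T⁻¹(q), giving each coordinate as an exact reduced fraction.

p = (-9/2, -4, -5/3)

T1 = [1 0 0 -2; 0 1 0 -1; 0 0 1 -5; 0 0 0 1]
T2·T1 = [1 0 0 -8; 0 1 0 -5; 0 0 1 -11; 0 0 0 1]
T3·…·T1 = [3/5 4/5 0 -44/5; -4/5 3/5 0 17/5; 0 0 1 -11; 0 0 0 1]
T4·…·T1 = [3/5 4/5 0 -44/5; -16/25 12/25 -3/5 233/25; -12/25 9/25 4/5 -169/25; 0 0 0 1]
det M = 1; M⁻¹ = [3/5 -16/25 -12/25 8; 4/5 12/25 9/25 5; 0 -3/5 4/5 11; 0 0 0 1]
M⁻¹ · (-147/10, 282/25, -553/75)ᵀ = (-9/2, -4, -5/3)ᵀ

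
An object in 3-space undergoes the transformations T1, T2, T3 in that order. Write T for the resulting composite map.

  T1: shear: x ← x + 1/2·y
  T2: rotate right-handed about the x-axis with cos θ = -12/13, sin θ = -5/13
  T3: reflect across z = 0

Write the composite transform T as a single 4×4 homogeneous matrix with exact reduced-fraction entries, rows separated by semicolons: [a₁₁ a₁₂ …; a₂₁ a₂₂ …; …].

T = [1 1/2 0 0; 0 -12/13 5/13 0; 0 5/13 12/13 0; 0 0 0 1]

T1 = [1 1/2 0 0; 0 1 0 0; 0 0 1 0; 0 0 0 1]
T2·T1 = [1 1/2 0 0; 0 -12/13 5/13 0; 0 -5/13 -12/13 0; 0 0 0 1]
T3·…·T1 = [1 1/2 0 0; 0 -12/13 5/13 0; 0 5/13 12/13 0; 0 0 0 1]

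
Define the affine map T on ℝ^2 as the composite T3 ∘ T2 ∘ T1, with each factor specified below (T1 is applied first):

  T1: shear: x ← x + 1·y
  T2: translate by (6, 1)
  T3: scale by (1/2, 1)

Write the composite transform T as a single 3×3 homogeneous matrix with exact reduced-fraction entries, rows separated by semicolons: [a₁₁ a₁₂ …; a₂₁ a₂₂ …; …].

T1 = [1 1 0; 0 1 0; 0 0 1]
T2·T1 = [1 1 6; 0 1 1; 0 0 1]
T3·…·T1 = [1/2 1/2 3; 0 1 1; 0 0 1]

T = [1/2 1/2 3; 0 1 1; 0 0 1]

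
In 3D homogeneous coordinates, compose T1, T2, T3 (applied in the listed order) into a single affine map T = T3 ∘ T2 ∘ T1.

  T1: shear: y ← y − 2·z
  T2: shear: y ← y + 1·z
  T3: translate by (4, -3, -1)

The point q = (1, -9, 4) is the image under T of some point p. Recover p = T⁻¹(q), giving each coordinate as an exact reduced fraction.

p = (-3, -1, 5)

T1 = [1 0 0 0; 0 1 -2 0; 0 0 1 0; 0 0 0 1]
T2·T1 = [1 0 0 0; 0 1 -1 0; 0 0 1 0; 0 0 0 1]
T3·…·T1 = [1 0 0 4; 0 1 -1 -3; 0 0 1 -1; 0 0 0 1]
det M = 1; M⁻¹ = [1 0 0 -4; 0 1 1 4; 0 0 1 1; 0 0 0 1]
M⁻¹ · (1, -9, 4)ᵀ = (-3, -1, 5)ᵀ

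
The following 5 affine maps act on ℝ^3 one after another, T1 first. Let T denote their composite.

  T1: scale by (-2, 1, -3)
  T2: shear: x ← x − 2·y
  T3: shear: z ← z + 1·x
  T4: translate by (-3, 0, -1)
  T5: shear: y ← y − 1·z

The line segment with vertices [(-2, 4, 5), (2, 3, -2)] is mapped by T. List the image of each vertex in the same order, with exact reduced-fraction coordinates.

image vertices: (-7, 24, -20), (-13, 8, -5)

T1 scale by (-2, 1, -3): (-2, 4, 5) → (4, 4, -15); (2, 3, -2) → (-4, 3, 6)
T2 shear: x ← x − 2·y: (4, 4, -15) → (-4, 4, -15); (-4, 3, 6) → (-10, 3, 6)
T3 shear: z ← z + 1·x: (-4, 4, -15) → (-4, 4, -19); (-10, 3, 6) → (-10, 3, -4)
T4 translate by (-3, 0, -1): (-4, 4, -19) → (-7, 4, -20); (-10, 3, -4) → (-13, 3, -5)
T5 shear: y ← y − 1·z: (-7, 4, -20) → (-7, 24, -20); (-13, 3, -5) → (-13, 8, -5)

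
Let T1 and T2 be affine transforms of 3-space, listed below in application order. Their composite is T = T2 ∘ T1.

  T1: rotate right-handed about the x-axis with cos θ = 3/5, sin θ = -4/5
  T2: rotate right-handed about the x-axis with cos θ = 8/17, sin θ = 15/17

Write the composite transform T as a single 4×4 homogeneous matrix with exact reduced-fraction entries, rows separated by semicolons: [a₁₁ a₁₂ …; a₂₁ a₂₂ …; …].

T = [1 0 0 0; 0 84/85 -13/85 0; 0 13/85 84/85 0; 0 0 0 1]

T1 = [1 0 0 0; 0 3/5 4/5 0; 0 -4/5 3/5 0; 0 0 0 1]
T2·T1 = [1 0 0 0; 0 84/85 -13/85 0; 0 13/85 84/85 0; 0 0 0 1]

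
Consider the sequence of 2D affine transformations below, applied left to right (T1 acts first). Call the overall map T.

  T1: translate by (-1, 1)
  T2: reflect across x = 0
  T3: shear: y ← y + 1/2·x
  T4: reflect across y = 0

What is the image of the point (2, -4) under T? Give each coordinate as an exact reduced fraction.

T1 translate by (-1, 1): (2, -4) → (1, -3)
T2 reflect across x = 0: (1, -3) → (-1, -3)
T3 shear: y ← y + 1/2·x: (-1, -3) → (-1, -7/2)
T4 reflect across y = 0: (-1, -7/2) → (-1, 7/2)

T(p) = (-1, 7/2)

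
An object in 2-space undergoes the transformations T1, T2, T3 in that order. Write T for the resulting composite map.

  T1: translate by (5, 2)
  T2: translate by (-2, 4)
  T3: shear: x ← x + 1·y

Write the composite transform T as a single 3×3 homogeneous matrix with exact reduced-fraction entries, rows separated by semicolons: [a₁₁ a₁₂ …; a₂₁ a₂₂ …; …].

T1 = [1 0 5; 0 1 2; 0 0 1]
T2·T1 = [1 0 3; 0 1 6; 0 0 1]
T3·…·T1 = [1 1 9; 0 1 6; 0 0 1]

T = [1 1 9; 0 1 6; 0 0 1]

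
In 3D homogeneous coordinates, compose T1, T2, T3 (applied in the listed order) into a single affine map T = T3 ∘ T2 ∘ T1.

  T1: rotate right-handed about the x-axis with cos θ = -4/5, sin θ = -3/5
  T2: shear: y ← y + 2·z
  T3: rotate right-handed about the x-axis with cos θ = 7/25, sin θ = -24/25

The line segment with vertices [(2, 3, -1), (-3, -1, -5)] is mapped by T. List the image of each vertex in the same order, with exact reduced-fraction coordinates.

image vertices: (2, -59/25, 113/25), (-3, 797/125, -679/125)

T1 rotate right-handed about the x-axis with cos θ = -4/5, sin θ = -3/5: (2, 3, -1) → (2, -3, -1); (-3, -1, -5) → (-3, -11/5, 23/5)
T2 shear: y ← y + 2·z: (2, -3, -1) → (2, -5, -1); (-3, -11/5, 23/5) → (-3, 7, 23/5)
T3 rotate right-handed about the x-axis with cos θ = 7/25, sin θ = -24/25: (2, -5, -1) → (2, -59/25, 113/25); (-3, 7, 23/5) → (-3, 797/125, -679/125)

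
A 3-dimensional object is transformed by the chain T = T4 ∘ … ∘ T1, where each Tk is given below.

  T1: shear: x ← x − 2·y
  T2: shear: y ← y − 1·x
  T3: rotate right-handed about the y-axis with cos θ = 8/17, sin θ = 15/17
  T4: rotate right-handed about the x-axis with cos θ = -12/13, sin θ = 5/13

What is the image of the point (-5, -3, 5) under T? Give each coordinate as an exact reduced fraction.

T1 shear: x ← x − 2·y: (-5, -3, 5) → (1, -3, 5)
T2 shear: y ← y − 1·x: (1, -3, 5) → (1, -4, 5)
T3 rotate right-handed about the y-axis with cos θ = 8/17, sin θ = 15/17: (1, -4, 5) → (83/17, -4, 25/17)
T4 rotate right-handed about the x-axis with cos θ = -12/13, sin θ = 5/13: (83/17, -4, 25/17) → (83/17, 691/221, -640/221)

T(p) = (83/17, 691/221, -640/221)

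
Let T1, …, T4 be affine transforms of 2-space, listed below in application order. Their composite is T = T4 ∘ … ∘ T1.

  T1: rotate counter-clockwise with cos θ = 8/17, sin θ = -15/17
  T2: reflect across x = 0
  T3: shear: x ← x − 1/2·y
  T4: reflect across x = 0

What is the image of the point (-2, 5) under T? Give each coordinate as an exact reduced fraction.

T(p) = (94/17, 70/17)

T1 rotate counter-clockwise with cos θ = 8/17, sin θ = -15/17: (-2, 5) → (59/17, 70/17)
T2 reflect across x = 0: (59/17, 70/17) → (-59/17, 70/17)
T3 shear: x ← x − 1/2·y: (-59/17, 70/17) → (-94/17, 70/17)
T4 reflect across x = 0: (-94/17, 70/17) → (94/17, 70/17)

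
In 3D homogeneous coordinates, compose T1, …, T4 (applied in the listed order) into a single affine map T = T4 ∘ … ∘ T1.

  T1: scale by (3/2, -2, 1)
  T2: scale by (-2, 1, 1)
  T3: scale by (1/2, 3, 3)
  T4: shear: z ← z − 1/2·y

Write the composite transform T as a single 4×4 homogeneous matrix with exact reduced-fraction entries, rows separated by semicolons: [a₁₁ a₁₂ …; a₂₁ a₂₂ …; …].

T1 = [3/2 0 0 0; 0 -2 0 0; 0 0 1 0; 0 0 0 1]
T2·T1 = [-3 0 0 0; 0 -2 0 0; 0 0 1 0; 0 0 0 1]
T3·…·T1 = [-3/2 0 0 0; 0 -6 0 0; 0 0 3 0; 0 0 0 1]
T4·…·T1 = [-3/2 0 0 0; 0 -6 0 0; 0 3 3 0; 0 0 0 1]

T = [-3/2 0 0 0; 0 -6 0 0; 0 3 3 0; 0 0 0 1]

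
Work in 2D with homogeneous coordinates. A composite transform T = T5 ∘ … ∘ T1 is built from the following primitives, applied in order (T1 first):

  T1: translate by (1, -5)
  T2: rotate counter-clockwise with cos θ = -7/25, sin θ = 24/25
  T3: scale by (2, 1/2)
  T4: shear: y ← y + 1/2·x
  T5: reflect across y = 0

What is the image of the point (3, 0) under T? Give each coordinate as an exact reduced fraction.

T(p) = (184/25, -63/10)

T1 translate by (1, -5): (3, 0) → (4, -5)
T2 rotate counter-clockwise with cos θ = -7/25, sin θ = 24/25: (4, -5) → (92/25, 131/25)
T3 scale by (2, 1/2): (92/25, 131/25) → (184/25, 131/50)
T4 shear: y ← y + 1/2·x: (184/25, 131/50) → (184/25, 63/10)
T5 reflect across y = 0: (184/25, 63/10) → (184/25, -63/10)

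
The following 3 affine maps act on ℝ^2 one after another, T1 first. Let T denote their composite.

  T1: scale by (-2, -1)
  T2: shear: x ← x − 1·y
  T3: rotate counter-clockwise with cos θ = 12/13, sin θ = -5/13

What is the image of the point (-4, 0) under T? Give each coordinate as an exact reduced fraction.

T(p) = (96/13, -40/13)

T1 scale by (-2, -1): (-4, 0) → (8, 0)
T2 shear: x ← x − 1·y: (8, 0) → (8, 0)
T3 rotate counter-clockwise with cos θ = 12/13, sin θ = -5/13: (8, 0) → (96/13, -40/13)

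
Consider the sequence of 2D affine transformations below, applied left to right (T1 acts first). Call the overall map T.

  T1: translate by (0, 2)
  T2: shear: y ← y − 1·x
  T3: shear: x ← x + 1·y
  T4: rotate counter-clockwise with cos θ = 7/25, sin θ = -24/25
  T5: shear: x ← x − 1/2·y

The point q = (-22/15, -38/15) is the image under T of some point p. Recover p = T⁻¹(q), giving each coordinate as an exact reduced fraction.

T1 = [1 0 0; 0 1 2; 0 0 1]
T2·T1 = [1 0 0; -1 1 2; 0 0 1]
T3·…·T1 = [0 1 2; -1 1 2; 0 0 1]
T4·…·T1 = [-24/25 31/25 62/25; -7/25 -17/25 -34/25; 0 0 1]
T5·…·T1 = [-41/50 79/50 79/25; -7/25 -17/25 -34/25; 0 0 1]
det M = 1; M⁻¹ = [-17/25 -79/50 0; 7/25 -41/50 -2; 0 0 1]
M⁻¹ · (-22/15, -38/15)ᵀ = (5, -1/3)ᵀ

p = (5, -1/3)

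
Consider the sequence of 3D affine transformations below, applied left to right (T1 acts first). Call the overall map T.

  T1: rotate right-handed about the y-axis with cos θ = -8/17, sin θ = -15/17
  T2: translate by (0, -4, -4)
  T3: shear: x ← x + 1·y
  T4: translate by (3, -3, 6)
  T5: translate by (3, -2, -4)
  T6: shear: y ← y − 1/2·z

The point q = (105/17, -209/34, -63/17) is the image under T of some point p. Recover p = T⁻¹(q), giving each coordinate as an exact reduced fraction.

T1 = [-8/17 0 -15/17 0; 0 1 0 0; 15/17 0 -8/17 0; 0 0 0 1]
T2·T1 = [-8/17 0 -15/17 0; 0 1 0 -4; 15/17 0 -8/17 -4; 0 0 0 1]
T3·…·T1 = [-8/17 1 -15/17 -4; 0 1 0 -4; 15/17 0 -8/17 -4; 0 0 0 1]
T4·…·T1 = [-8/17 1 -15/17 -1; 0 1 0 -7; 15/17 0 -8/17 2; 0 0 0 1]
T5·…·T1 = [-8/17 1 -15/17 2; 0 1 0 -9; 15/17 0 -8/17 -2; 0 0 0 1]
T6·…·T1 = [-8/17 1 -15/17 2; -15/34 1 4/17 -8; 15/17 0 -8/17 -2; 0 0 0 1]
det M = 1; M⁻¹ = [-8/17 8/17 19/17 118/17; 0 1 1/2 9; -15/17 15/17 -1/34 149/17; 0 0 0 1]
M⁻¹ · (105/17, -209/34, -63/17)ᵀ = (-3, 1, -2)ᵀ

p = (-3, 1, -2)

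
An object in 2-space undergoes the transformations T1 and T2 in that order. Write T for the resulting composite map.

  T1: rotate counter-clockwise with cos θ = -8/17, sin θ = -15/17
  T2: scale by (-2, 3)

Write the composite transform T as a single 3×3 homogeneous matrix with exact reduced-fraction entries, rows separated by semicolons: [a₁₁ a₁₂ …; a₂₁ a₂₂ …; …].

T = [16/17 -30/17 0; -45/17 -24/17 0; 0 0 1]

T1 = [-8/17 15/17 0; -15/17 -8/17 0; 0 0 1]
T2·T1 = [16/17 -30/17 0; -45/17 -24/17 0; 0 0 1]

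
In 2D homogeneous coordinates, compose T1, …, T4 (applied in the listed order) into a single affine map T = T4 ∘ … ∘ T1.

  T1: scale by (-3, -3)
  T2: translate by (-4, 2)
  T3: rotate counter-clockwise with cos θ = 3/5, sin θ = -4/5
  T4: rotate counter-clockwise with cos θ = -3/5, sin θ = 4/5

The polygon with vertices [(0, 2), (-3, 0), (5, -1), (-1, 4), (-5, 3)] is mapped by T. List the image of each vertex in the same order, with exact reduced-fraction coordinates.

T1 scale by (-3, -3): (0, 2) → (0, -6); (-3, 0) → (9, 0); (5, -1) → (-15, 3); (-1, 4) → (3, -12); (-5, 3) → (15, -9)
T2 translate by (-4, 2): (0, -6) → (-4, -4); (9, 0) → (5, 2); (-15, 3) → (-19, 5); (3, -12) → (-1, -10); (15, -9) → (11, -7)
T3 rotate counter-clockwise with cos θ = 3/5, sin θ = -4/5: (-4, -4) → (-28/5, 4/5); (5, 2) → (23/5, -14/5); (-19, 5) → (-37/5, 91/5); (-1, -10) → (-43/5, -26/5); (11, -7) → (1, -13)
T4 rotate counter-clockwise with cos θ = -3/5, sin θ = 4/5: (-28/5, 4/5) → (68/25, -124/25); (23/5, -14/5) → (-13/25, 134/25); (-37/5, 91/5) → (-253/25, -421/25); (-43/5, -26/5) → (233/25, -94/25); (1, -13) → (49/5, 43/5)

image vertices: (68/25, -124/25), (-13/25, 134/25), (-253/25, -421/25), (233/25, -94/25), (49/5, 43/5)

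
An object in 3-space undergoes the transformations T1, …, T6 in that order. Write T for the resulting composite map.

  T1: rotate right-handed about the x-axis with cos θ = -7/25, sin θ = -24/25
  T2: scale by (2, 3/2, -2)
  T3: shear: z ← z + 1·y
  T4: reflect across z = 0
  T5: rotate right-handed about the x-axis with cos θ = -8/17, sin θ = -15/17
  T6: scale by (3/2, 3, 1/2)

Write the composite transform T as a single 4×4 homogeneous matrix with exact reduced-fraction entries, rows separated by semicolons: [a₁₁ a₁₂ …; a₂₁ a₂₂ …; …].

T1 = [1 0 0 0; 0 -7/25 24/25 0; 0 -24/25 -7/25 0; 0 0 0 1]
T2·T1 = [2 0 0 0; 0 -21/50 36/25 0; 0 48/25 14/25 0; 0 0 0 1]
T3·…·T1 = [2 0 0 0; 0 -21/50 36/25 0; 0 3/2 2 0; 0 0 0 1]
T4·…·T1 = [2 0 0 0; 0 -21/50 36/25 0; 0 -3/2 -2 0; 0 0 0 1]
T5·…·T1 = [2 0 0 0; 0 -957/850 -1038/425 0; 0 183/170 -28/85 0; 0 0 0 1]
T6·…·T1 = [3 0 0 0; 0 -2871/850 -3114/425 0; 0 183/340 -14/85 0; 0 0 0 1]

T = [3 0 0 0; 0 -2871/850 -3114/425 0; 0 183/340 -14/85 0; 0 0 0 1]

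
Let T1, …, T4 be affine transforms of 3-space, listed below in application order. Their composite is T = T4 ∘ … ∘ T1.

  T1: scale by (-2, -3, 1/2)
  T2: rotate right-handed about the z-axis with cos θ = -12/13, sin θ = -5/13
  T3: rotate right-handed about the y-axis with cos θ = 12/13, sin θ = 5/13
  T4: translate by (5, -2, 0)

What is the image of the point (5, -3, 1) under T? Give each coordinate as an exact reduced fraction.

T(p) = (5715/338, -84/13, -747/169)

T1 scale by (-2, -3, 1/2): (5, -3, 1) → (-10, 9, 1/2)
T2 rotate right-handed about the z-axis with cos θ = -12/13, sin θ = -5/13: (-10, 9, 1/2) → (165/13, -58/13, 1/2)
T3 rotate right-handed about the y-axis with cos θ = 12/13, sin θ = 5/13: (165/13, -58/13, 1/2) → (4025/338, -58/13, -747/169)
T4 translate by (5, -2, 0): (4025/338, -58/13, -747/169) → (5715/338, -84/13, -747/169)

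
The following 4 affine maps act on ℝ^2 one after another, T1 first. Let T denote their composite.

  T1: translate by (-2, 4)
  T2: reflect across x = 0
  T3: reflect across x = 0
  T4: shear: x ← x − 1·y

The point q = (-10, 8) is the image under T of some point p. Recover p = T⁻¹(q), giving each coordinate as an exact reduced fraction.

T1 = [1 0 -2; 0 1 4; 0 0 1]
T2·T1 = [-1 0 2; 0 1 4; 0 0 1]
T3·…·T1 = [1 0 -2; 0 1 4; 0 0 1]
T4·…·T1 = [1 -1 -6; 0 1 4; 0 0 1]
det M = 1; M⁻¹ = [1 1 2; 0 1 -4; 0 0 1]
M⁻¹ · (-10, 8)ᵀ = (0, 4)ᵀ

p = (0, 4)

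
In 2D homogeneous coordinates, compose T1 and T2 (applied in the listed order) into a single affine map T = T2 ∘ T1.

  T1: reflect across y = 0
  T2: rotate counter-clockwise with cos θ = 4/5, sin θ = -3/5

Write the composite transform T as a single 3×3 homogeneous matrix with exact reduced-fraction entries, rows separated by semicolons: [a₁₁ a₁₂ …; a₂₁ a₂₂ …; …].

T = [4/5 -3/5 0; -3/5 -4/5 0; 0 0 1]

T1 = [1 0 0; 0 -1 0; 0 0 1]
T2·T1 = [4/5 -3/5 0; -3/5 -4/5 0; 0 0 1]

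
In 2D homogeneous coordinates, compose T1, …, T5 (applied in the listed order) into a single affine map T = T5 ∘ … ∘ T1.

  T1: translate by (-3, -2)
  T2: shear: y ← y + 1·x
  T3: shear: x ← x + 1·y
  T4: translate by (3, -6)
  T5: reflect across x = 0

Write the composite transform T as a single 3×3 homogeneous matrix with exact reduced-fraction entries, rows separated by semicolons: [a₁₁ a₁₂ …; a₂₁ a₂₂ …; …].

T = [-2 -1 5; 1 1 -11; 0 0 1]

T1 = [1 0 -3; 0 1 -2; 0 0 1]
T2·T1 = [1 0 -3; 1 1 -5; 0 0 1]
T3·…·T1 = [2 1 -8; 1 1 -5; 0 0 1]
T4·…·T1 = [2 1 -5; 1 1 -11; 0 0 1]
T5·…·T1 = [-2 -1 5; 1 1 -11; 0 0 1]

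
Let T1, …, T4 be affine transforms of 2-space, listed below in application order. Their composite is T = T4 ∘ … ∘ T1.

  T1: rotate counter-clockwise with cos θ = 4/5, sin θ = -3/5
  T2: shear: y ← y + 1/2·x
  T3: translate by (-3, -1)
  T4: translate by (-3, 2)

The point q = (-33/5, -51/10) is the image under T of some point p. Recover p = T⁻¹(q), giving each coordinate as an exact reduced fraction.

p = (3, -5)

T1 = [4/5 3/5 0; -3/5 4/5 0; 0 0 1]
T2·T1 = [4/5 3/5 0; -1/5 11/10 0; 0 0 1]
T3·…·T1 = [4/5 3/5 -3; -1/5 11/10 -1; 0 0 1]
T4·…·T1 = [4/5 3/5 -6; -1/5 11/10 1; 0 0 1]
det M = 1; M⁻¹ = [11/10 -3/5 36/5; 1/5 4/5 2/5; 0 0 1]
M⁻¹ · (-33/5, -51/10)ᵀ = (3, -5)ᵀ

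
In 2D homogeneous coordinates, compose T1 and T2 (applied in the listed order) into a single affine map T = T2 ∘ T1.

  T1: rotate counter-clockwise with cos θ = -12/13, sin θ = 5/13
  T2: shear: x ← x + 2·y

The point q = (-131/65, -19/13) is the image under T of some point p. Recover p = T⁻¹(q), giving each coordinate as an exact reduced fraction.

p = (-7/5, 1)

T1 = [-12/13 -5/13 0; 5/13 -12/13 0; 0 0 1]
T2·T1 = [-2/13 -29/13 0; 5/13 -12/13 0; 0 0 1]
det M = 1; M⁻¹ = [-12/13 29/13 0; -5/13 -2/13 0; 0 0 1]
M⁻¹ · (-131/65, -19/13)ᵀ = (-7/5, 1)ᵀ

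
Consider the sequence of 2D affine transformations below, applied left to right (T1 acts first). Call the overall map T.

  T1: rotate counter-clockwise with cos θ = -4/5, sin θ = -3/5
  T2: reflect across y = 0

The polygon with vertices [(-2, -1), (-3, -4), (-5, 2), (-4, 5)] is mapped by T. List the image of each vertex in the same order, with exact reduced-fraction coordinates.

T1 rotate counter-clockwise with cos θ = -4/5, sin θ = -3/5: (-2, -1) → (1, 2); (-3, -4) → (0, 5); (-5, 2) → (26/5, 7/5); (-4, 5) → (31/5, -8/5)
T2 reflect across y = 0: (1, 2) → (1, -2); (0, 5) → (0, -5); (26/5, 7/5) → (26/5, -7/5); (31/5, -8/5) → (31/5, 8/5)

image vertices: (1, -2), (0, -5), (26/5, -7/5), (31/5, 8/5)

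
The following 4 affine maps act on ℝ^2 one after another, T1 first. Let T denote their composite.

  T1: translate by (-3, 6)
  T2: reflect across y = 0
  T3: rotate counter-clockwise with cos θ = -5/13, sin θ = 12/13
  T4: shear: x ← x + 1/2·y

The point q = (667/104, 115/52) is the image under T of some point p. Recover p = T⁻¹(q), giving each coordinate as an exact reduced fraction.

T1 = [1 0 -3; 0 1 6; 0 0 1]
T2·T1 = [1 0 -3; 0 -1 -6; 0 0 1]
T3·…·T1 = [-5/13 12/13 87/13; 12/13 5/13 -6/13; 0 0 1]
T4·…·T1 = [1/13 29/26 84/13; 12/13 5/13 -6/13; 0 0 1]
det M = -1; M⁻¹ = [-5/13 29/26 3; 12/13 -1/13 -6; 0 0 1]
M⁻¹ · (667/104, 115/52)ᵀ = (3, -1/4)ᵀ

p = (3, -1/4)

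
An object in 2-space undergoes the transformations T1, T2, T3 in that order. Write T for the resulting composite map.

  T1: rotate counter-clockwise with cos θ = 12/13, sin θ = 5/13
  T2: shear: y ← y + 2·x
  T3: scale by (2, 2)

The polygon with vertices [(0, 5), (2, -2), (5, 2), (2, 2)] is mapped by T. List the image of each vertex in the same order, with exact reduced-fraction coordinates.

T1 rotate counter-clockwise with cos θ = 12/13, sin θ = 5/13: (0, 5) → (-25/13, 60/13); (2, -2) → (34/13, -14/13); (5, 2) → (50/13, 49/13); (2, 2) → (14/13, 34/13)
T2 shear: y ← y + 2·x: (-25/13, 60/13) → (-25/13, 10/13); (34/13, -14/13) → (34/13, 54/13); (50/13, 49/13) → (50/13, 149/13); (14/13, 34/13) → (14/13, 62/13)
T3 scale by (2, 2): (-25/13, 10/13) → (-50/13, 20/13); (34/13, 54/13) → (68/13, 108/13); (50/13, 149/13) → (100/13, 298/13); (14/13, 62/13) → (28/13, 124/13)

image vertices: (-50/13, 20/13), (68/13, 108/13), (100/13, 298/13), (28/13, 124/13)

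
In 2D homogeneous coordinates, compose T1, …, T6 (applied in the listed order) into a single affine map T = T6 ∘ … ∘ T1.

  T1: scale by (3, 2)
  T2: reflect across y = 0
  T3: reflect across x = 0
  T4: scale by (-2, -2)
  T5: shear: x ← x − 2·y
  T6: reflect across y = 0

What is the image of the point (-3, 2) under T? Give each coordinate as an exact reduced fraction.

T1 scale by (3, 2): (-3, 2) → (-9, 4)
T2 reflect across y = 0: (-9, 4) → (-9, -4)
T3 reflect across x = 0: (-9, -4) → (9, -4)
T4 scale by (-2, -2): (9, -4) → (-18, 8)
T5 shear: x ← x − 2·y: (-18, 8) → (-34, 8)
T6 reflect across y = 0: (-34, 8) → (-34, -8)

T(p) = (-34, -8)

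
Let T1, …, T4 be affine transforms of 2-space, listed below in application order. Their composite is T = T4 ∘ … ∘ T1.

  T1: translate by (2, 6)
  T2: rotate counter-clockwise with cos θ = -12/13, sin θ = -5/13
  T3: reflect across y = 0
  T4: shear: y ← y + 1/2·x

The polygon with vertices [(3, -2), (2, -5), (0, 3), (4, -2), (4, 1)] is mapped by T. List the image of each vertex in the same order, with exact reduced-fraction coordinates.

image vertices: (-40/13, 53/13), (-43/13, 21/26), (21/13, 257/26), (-4, 4), (-37/13, 191/26)

T1 translate by (2, 6): (3, -2) → (5, 4); (2, -5) → (4, 1); (0, 3) → (2, 9); (4, -2) → (6, 4); (4, 1) → (6, 7)
T2 rotate counter-clockwise with cos θ = -12/13, sin θ = -5/13: (5, 4) → (-40/13, -73/13); (4, 1) → (-43/13, -32/13); (2, 9) → (21/13, -118/13); (6, 4) → (-4, -6); (6, 7) → (-37/13, -114/13)
T3 reflect across y = 0: (-40/13, -73/13) → (-40/13, 73/13); (-43/13, -32/13) → (-43/13, 32/13); (21/13, -118/13) → (21/13, 118/13); (-4, -6) → (-4, 6); (-37/13, -114/13) → (-37/13, 114/13)
T4 shear: y ← y + 1/2·x: (-40/13, 73/13) → (-40/13, 53/13); (-43/13, 32/13) → (-43/13, 21/26); (21/13, 118/13) → (21/13, 257/26); (-4, 6) → (-4, 4); (-37/13, 114/13) → (-37/13, 191/26)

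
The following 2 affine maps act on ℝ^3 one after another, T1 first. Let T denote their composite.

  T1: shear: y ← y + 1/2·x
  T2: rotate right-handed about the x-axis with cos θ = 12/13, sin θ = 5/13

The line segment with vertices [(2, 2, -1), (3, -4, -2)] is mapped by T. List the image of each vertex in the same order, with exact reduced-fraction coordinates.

T1 shear: y ← y + 1/2·x: (2, 2, -1) → (2, 3, -1); (3, -4, -2) → (3, -5/2, -2)
T2 rotate right-handed about the x-axis with cos θ = 12/13, sin θ = 5/13: (2, 3, -1) → (2, 41/13, 3/13); (3, -5/2, -2) → (3, -20/13, -73/26)

image vertices: (2, 41/13, 3/13), (3, -20/13, -73/26)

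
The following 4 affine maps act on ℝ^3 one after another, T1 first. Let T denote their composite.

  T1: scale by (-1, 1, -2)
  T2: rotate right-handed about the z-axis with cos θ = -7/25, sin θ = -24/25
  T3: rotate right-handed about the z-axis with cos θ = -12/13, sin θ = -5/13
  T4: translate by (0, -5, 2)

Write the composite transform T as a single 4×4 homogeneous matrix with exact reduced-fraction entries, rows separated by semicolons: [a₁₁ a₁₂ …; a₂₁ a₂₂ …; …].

T = [36/325 -323/325 0 0; -323/325 -36/325 0 -5; 0 0 -2 2; 0 0 0 1]

T1 = [-1 0 0 0; 0 1 0 0; 0 0 -2 0; 0 0 0 1]
T2·T1 = [7/25 24/25 0 0; 24/25 -7/25 0 0; 0 0 -2 0; 0 0 0 1]
T3·…·T1 = [36/325 -323/325 0 0; -323/325 -36/325 0 0; 0 0 -2 0; 0 0 0 1]
T4·…·T1 = [36/325 -323/325 0 0; -323/325 -36/325 0 -5; 0 0 -2 2; 0 0 0 1]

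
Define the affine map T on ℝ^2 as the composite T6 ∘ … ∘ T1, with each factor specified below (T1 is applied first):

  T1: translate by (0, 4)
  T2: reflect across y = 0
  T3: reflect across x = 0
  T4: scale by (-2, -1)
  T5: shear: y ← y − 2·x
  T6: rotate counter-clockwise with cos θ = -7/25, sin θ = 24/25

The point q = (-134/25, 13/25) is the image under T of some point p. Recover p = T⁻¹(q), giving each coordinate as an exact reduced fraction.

T1 = [1 0 0; 0 1 4; 0 0 1]
T2·T1 = [1 0 0; 0 -1 -4; 0 0 1]
T3·…·T1 = [-1 0 0; 0 -1 -4; 0 0 1]
T4·…·T1 = [2 0 0; 0 1 4; 0 0 1]
T5·…·T1 = [2 0 0; -4 1 4; 0 0 1]
T6·…·T1 = [82/25 -24/25 -96/25; 76/25 -7/25 -28/25; 0 0 1]
det M = 2; M⁻¹ = [-7/50 12/25 0; -38/25 41/25 -4; 0 0 1]
M⁻¹ · (-134/25, 13/25)ᵀ = (1, 5)ᵀ

p = (1, 5)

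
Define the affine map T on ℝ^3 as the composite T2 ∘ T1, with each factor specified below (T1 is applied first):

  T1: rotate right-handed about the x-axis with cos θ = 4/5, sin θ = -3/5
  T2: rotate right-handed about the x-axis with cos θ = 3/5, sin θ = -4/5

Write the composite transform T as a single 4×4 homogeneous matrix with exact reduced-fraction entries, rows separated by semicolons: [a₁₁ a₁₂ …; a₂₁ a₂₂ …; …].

T = [1 0 0 0; 0 0 1 0; 0 -1 0 0; 0 0 0 1]

T1 = [1 0 0 0; 0 4/5 3/5 0; 0 -3/5 4/5 0; 0 0 0 1]
T2·T1 = [1 0 0 0; 0 0 1 0; 0 -1 0 0; 0 0 0 1]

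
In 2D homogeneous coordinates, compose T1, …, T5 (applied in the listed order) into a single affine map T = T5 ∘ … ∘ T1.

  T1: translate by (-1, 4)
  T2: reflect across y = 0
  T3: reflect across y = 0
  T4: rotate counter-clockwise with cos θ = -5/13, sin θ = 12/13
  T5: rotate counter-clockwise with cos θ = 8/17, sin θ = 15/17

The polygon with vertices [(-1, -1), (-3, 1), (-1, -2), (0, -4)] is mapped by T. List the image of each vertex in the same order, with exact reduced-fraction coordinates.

T1 translate by (-1, 4): (-1, -1) → (-2, 3); (-3, 1) → (-4, 5); (-1, -2) → (-2, 2); (0, -4) → (-1, 0)
T2 reflect across y = 0: (-2, 3) → (-2, -3); (-4, 5) → (-4, -5); (-2, 2) → (-2, -2); (-1, 0) → (-1, 0)
T3 reflect across y = 0: (-2, -3) → (-2, 3); (-4, -5) → (-4, 5); (-2, -2) → (-2, 2); (-1, 0) → (-1, 0)
T4 rotate counter-clockwise with cos θ = -5/13, sin θ = 12/13: (-2, 3) → (-2, -3); (-4, 5) → (-40/13, -73/13); (-2, 2) → (-14/13, -34/13); (-1, 0) → (5/13, -12/13)
T5 rotate counter-clockwise with cos θ = 8/17, sin θ = 15/17: (-2, -3) → (29/17, -54/17); (-40/13, -73/13) → (775/221, -1184/221); (-14/13, -34/13) → (398/221, -482/221); (5/13, -12/13) → (220/221, -21/221)

image vertices: (29/17, -54/17), (775/221, -1184/221), (398/221, -482/221), (220/221, -21/221)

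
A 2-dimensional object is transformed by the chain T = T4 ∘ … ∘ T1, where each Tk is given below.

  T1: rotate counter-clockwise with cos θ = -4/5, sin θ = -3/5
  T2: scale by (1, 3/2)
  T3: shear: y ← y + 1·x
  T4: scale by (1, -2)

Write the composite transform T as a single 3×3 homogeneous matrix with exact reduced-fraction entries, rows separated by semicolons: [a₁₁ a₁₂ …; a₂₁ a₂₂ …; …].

T1 = [-4/5 3/5 0; -3/5 -4/5 0; 0 0 1]
T2·T1 = [-4/5 3/5 0; -9/10 -6/5 0; 0 0 1]
T3·…·T1 = [-4/5 3/5 0; -17/10 -3/5 0; 0 0 1]
T4·…·T1 = [-4/5 3/5 0; 17/5 6/5 0; 0 0 1]

T = [-4/5 3/5 0; 17/5 6/5 0; 0 0 1]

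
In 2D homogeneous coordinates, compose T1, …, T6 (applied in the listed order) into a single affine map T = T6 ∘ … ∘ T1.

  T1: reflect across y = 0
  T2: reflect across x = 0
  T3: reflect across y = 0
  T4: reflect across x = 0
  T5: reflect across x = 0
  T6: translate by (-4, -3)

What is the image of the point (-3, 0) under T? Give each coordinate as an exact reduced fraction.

T1 reflect across y = 0: (-3, 0) → (-3, 0)
T2 reflect across x = 0: (-3, 0) → (3, 0)
T3 reflect across y = 0: (3, 0) → (3, 0)
T4 reflect across x = 0: (3, 0) → (-3, 0)
T5 reflect across x = 0: (-3, 0) → (3, 0)
T6 translate by (-4, -3): (3, 0) → (-1, -3)

T(p) = (-1, -3)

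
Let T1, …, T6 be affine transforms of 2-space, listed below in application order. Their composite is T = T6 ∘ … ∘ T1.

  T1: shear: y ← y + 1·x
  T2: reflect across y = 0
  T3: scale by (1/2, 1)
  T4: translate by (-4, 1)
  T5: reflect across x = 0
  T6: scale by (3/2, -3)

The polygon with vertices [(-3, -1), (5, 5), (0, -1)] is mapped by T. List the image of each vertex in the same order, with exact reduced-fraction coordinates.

T1 shear: y ← y + 1·x: (-3, -1) → (-3, -4); (5, 5) → (5, 10); (0, -1) → (0, -1)
T2 reflect across y = 0: (-3, -4) → (-3, 4); (5, 10) → (5, -10); (0, -1) → (0, 1)
T3 scale by (1/2, 1): (-3, 4) → (-3/2, 4); (5, -10) → (5/2, -10); (0, 1) → (0, 1)
T4 translate by (-4, 1): (-3/2, 4) → (-11/2, 5); (5/2, -10) → (-3/2, -9); (0, 1) → (-4, 2)
T5 reflect across x = 0: (-11/2, 5) → (11/2, 5); (-3/2, -9) → (3/2, -9); (-4, 2) → (4, 2)
T6 scale by (3/2, -3): (11/2, 5) → (33/4, -15); (3/2, -9) → (9/4, 27); (4, 2) → (6, -6)

image vertices: (33/4, -15), (9/4, 27), (6, -6)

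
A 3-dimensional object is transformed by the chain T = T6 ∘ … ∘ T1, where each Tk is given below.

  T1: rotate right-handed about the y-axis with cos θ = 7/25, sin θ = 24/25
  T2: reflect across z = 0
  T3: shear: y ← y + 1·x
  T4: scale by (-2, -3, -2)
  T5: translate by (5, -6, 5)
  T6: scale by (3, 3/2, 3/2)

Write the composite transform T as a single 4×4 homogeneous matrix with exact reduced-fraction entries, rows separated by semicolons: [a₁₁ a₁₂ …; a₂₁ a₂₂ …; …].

T1 = [7/25 0 24/25 0; 0 1 0 0; -24/25 0 7/25 0; 0 0 0 1]
T2·T1 = [7/25 0 24/25 0; 0 1 0 0; 24/25 0 -7/25 0; 0 0 0 1]
T3·…·T1 = [7/25 0 24/25 0; 7/25 1 24/25 0; 24/25 0 -7/25 0; 0 0 0 1]
T4·…·T1 = [-14/25 0 -48/25 0; -21/25 -3 -72/25 0; -48/25 0 14/25 0; 0 0 0 1]
T5·…·T1 = [-14/25 0 -48/25 5; -21/25 -3 -72/25 -6; -48/25 0 14/25 5; 0 0 0 1]
T6·…·T1 = [-42/25 0 -144/25 15; -63/50 -9/2 -108/25 -9; -72/25 0 21/25 15/2; 0 0 0 1]

T = [-42/25 0 -144/25 15; -63/50 -9/2 -108/25 -9; -72/25 0 21/25 15/2; 0 0 0 1]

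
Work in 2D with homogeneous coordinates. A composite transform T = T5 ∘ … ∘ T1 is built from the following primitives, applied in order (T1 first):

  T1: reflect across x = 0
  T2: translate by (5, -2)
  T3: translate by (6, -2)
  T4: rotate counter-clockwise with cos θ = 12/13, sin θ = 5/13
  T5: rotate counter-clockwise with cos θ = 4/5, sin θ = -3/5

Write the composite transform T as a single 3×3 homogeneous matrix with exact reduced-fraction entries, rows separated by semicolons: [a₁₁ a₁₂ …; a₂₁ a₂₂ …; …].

T1 = [-1 0 0; 0 1 0; 0 0 1]
T2·T1 = [-1 0 5; 0 1 -2; 0 0 1]
T3·…·T1 = [-1 0 11; 0 1 -4; 0 0 1]
T4·…·T1 = [-12/13 -5/13 152/13; -5/13 12/13 7/13; 0 0 1]
T5·…·T1 = [-63/65 16/65 629/65; 16/65 63/65 -428/65; 0 0 1]

T = [-63/65 16/65 629/65; 16/65 63/65 -428/65; 0 0 1]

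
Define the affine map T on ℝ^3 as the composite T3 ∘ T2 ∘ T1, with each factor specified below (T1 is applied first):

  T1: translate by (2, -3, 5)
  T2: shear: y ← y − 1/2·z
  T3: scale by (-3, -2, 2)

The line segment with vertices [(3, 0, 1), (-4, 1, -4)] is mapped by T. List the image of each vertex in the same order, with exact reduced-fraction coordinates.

T1 translate by (2, -3, 5): (3, 0, 1) → (5, -3, 6); (-4, 1, -4) → (-2, -2, 1)
T2 shear: y ← y − 1/2·z: (5, -3, 6) → (5, -6, 6); (-2, -2, 1) → (-2, -5/2, 1)
T3 scale by (-3, -2, 2): (5, -6, 6) → (-15, 12, 12); (-2, -5/2, 1) → (6, 5, 2)

image vertices: (-15, 12, 12), (6, 5, 2)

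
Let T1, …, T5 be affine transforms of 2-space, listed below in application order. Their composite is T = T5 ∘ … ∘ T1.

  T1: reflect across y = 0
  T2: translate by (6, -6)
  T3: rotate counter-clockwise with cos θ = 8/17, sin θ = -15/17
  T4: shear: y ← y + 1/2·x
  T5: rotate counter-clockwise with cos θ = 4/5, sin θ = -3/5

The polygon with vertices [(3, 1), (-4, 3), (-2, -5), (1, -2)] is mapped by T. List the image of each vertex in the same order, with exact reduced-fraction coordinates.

image vertices: (-1509/170, -43/5), (-113/10, -17/5), (-13/10, -17/5), (-433/85, -32/5)

T1 reflect across y = 0: (3, 1) → (3, -1); (-4, 3) → (-4, -3); (-2, -5) → (-2, 5); (1, -2) → (1, 2)
T2 translate by (6, -6): (3, -1) → (9, -7); (-4, -3) → (2, -9); (-2, 5) → (4, -1); (1, 2) → (7, -4)
T3 rotate counter-clockwise with cos θ = 8/17, sin θ = -15/17: (9, -7) → (-33/17, -191/17); (2, -9) → (-7, -6); (4, -1) → (1, -4); (7, -4) → (-4/17, -137/17)
T4 shear: y ← y + 1/2·x: (-33/17, -191/17) → (-33/17, -415/34); (-7, -6) → (-7, -19/2); (1, -4) → (1, -7/2); (-4/17, -137/17) → (-4/17, -139/17)
T5 rotate counter-clockwise with cos θ = 4/5, sin θ = -3/5: (-33/17, -415/34) → (-1509/170, -43/5); (-7, -19/2) → (-113/10, -17/5); (1, -7/2) → (-13/10, -17/5); (-4/17, -139/17) → (-433/85, -32/5)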